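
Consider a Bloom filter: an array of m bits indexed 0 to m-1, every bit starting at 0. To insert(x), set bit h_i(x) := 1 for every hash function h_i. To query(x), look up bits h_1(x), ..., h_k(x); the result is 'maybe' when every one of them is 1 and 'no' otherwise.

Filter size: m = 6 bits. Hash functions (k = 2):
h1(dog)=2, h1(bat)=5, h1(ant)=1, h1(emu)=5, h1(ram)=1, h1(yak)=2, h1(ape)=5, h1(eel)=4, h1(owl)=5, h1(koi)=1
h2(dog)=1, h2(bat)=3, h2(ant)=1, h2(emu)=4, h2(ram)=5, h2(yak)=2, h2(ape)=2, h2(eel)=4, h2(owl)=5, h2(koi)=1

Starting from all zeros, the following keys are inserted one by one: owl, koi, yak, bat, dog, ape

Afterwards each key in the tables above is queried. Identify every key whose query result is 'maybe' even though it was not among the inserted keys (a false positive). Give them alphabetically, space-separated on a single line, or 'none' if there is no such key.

Answer: ant ram

Derivation:
Start: bits=000000
After insert 'owl': sets bits 5 -> bits=000001
After insert 'koi': sets bits 1 -> bits=010001
After insert 'yak': sets bits 2 -> bits=011001
After insert 'bat': sets bits 3 5 -> bits=011101
After insert 'dog': sets bits 1 2 -> bits=011101
After insert 'ape': sets bits 2 5 -> bits=011101
Not inserted: ant eel emu ram — query each against bits=011101:
query ant: checks bit1=1 (all 1) -> maybe => FALSE POSITIVE
query eel: checks bit4=0 (has a 0) -> no => not a false positive
query emu: checks bit4=0, bit5=1 (has a 0) -> no => not a false positive
query ram: checks bit1=1, bit5=1 (all 1) -> maybe => FALSE POSITIVE
False positives (alphabetical): ant ram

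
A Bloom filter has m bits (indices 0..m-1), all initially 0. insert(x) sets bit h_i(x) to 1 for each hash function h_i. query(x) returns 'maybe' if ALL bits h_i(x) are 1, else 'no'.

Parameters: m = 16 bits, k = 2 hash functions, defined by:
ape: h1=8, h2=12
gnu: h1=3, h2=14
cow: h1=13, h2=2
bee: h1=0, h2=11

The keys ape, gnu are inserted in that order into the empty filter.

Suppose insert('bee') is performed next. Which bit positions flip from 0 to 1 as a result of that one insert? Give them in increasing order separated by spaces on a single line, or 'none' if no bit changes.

Answer: 0 11

Derivation:
Start: bits=0000000000000000
After insert 'ape': sets bits 8 12 -> bits=0000000010001000
After insert 'gnu': sets bits 3 14 -> bits=0001000010001010
insert 'bee' would touch bits 0 11; currently bit0=0, bit11=0
Bits that are 0 among those (would change 0->1): 0 11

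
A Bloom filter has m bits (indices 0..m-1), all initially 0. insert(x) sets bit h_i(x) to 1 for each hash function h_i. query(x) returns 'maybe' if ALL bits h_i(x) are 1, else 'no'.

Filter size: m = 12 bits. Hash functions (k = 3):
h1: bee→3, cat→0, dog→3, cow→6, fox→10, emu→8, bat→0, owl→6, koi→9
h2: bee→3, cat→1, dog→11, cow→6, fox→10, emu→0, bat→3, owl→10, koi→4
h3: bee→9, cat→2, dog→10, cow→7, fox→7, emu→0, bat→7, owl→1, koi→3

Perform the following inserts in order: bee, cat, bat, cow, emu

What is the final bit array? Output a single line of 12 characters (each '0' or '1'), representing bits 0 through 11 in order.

Answer: 111100111100

Derivation:
Start: bits=000000000000
After insert 'bee': sets bits 3 9 -> bits=000100000100
After insert 'cat': sets bits 0 1 2 -> bits=111100000100
After insert 'bat': sets bits 0 3 7 -> bits=111100010100
After insert 'cow': sets bits 6 7 -> bits=111100110100
After insert 'emu': sets bits 0 8 -> bits=111100111100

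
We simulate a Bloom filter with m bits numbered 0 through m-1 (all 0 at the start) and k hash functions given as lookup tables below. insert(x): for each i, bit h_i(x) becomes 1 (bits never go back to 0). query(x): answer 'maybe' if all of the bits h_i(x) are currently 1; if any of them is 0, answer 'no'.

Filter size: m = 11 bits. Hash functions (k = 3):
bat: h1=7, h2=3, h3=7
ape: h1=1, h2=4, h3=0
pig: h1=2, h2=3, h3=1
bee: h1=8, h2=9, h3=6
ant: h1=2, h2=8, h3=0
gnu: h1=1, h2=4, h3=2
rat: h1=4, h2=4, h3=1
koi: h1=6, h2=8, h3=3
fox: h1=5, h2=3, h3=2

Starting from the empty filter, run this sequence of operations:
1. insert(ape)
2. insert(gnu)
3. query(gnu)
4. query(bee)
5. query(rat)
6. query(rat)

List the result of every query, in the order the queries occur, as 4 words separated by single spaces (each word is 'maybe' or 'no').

Start: bits=00000000000
Op 1: insert ape -> sets bits 0 1 4 -> bits=11001000000
Op 2: insert gnu -> sets bits 1 2 4 -> bits=11101000000
Op 3: query gnu -> checks bit1=1, bit2=1, bit4=1 (all 1) -> maybe
Op 4: query bee -> checks bit6=0, bit8=0, bit9=0 (has a 0) -> no
Op 5: query rat -> checks bit1=1, bit4=1 (all 1) -> maybe
Op 6: query rat -> checks bit1=1, bit4=1 (all 1) -> maybe
Query results in order: maybe no maybe maybe

Answer: maybe no maybe maybe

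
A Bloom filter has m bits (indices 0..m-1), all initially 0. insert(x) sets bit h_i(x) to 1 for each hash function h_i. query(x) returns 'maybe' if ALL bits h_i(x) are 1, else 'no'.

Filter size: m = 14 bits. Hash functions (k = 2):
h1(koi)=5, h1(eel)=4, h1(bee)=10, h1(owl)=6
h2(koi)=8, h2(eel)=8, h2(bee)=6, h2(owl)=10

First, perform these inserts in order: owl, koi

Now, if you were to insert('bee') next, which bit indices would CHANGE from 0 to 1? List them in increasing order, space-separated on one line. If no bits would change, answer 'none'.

Start: bits=00000000000000
After insert 'owl': sets bits 6 10 -> bits=00000010001000
After insert 'koi': sets bits 5 8 -> bits=00000110101000
insert 'bee' would touch bits 6 10; currently bit6=1, bit10=1
Bits that are 0 among those (would change 0->1): none

Answer: none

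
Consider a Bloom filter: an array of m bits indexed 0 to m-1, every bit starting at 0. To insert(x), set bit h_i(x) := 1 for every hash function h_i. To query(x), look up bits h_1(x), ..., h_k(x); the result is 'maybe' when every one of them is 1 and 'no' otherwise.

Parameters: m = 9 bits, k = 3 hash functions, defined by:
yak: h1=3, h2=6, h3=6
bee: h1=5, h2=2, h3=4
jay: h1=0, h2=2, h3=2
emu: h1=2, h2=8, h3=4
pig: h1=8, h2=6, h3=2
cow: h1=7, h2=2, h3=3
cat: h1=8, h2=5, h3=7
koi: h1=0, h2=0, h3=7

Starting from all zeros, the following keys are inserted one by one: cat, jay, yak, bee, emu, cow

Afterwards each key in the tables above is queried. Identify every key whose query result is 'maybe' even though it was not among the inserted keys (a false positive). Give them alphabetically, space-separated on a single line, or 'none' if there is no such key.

Start: bits=000000000
After insert 'cat': sets bits 5 7 8 -> bits=000001011
After insert 'jay': sets bits 0 2 -> bits=101001011
After insert 'yak': sets bits 3 6 -> bits=101101111
After insert 'bee': sets bits 2 4 5 -> bits=101111111
After insert 'emu': sets bits 2 4 8 -> bits=101111111
After insert 'cow': sets bits 2 3 7 -> bits=101111111
Not inserted: koi pig — query each against bits=101111111:
query koi: checks bit0=1, bit7=1 (all 1) -> maybe => FALSE POSITIVE
query pig: checks bit2=1, bit6=1, bit8=1 (all 1) -> maybe => FALSE POSITIVE
False positives (alphabetical): koi pig

Answer: koi pig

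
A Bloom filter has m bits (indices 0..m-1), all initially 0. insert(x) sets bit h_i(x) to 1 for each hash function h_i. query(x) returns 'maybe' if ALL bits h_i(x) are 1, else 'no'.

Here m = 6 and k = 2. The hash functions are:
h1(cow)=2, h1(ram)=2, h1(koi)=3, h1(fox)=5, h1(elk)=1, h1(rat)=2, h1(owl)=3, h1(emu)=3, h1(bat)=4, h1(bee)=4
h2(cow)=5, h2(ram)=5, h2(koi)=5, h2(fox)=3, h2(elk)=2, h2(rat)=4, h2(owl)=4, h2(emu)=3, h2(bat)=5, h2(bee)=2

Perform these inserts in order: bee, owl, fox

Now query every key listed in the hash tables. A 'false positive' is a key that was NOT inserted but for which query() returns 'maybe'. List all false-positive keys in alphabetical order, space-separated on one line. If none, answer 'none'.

Start: bits=000000
After insert 'bee': sets bits 2 4 -> bits=001010
After insert 'owl': sets bits 3 4 -> bits=001110
After insert 'fox': sets bits 3 5 -> bits=001111
Not inserted: bat cow elk emu koi ram rat — query each against bits=001111:
query bat: checks bit4=1, bit5=1 (all 1) -> maybe => FALSE POSITIVE
query cow: checks bit2=1, bit5=1 (all 1) -> maybe => FALSE POSITIVE
query elk: checks bit1=0, bit2=1 (has a 0) -> no => not a false positive
query emu: checks bit3=1 (all 1) -> maybe => FALSE POSITIVE
query koi: checks bit3=1, bit5=1 (all 1) -> maybe => FALSE POSITIVE
query ram: checks bit2=1, bit5=1 (all 1) -> maybe => FALSE POSITIVE
query rat: checks bit2=1, bit4=1 (all 1) -> maybe => FALSE POSITIVE
False positives (alphabetical): bat cow emu koi ram rat

Answer: bat cow emu koi ram rat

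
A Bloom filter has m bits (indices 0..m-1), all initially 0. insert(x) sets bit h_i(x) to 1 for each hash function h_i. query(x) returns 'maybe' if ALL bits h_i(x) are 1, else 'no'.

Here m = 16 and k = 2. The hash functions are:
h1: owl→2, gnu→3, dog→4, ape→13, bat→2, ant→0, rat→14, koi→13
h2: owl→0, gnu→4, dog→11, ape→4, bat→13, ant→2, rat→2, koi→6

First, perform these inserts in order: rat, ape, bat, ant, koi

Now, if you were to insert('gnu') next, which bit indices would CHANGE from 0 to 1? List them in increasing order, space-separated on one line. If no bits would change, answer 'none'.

Start: bits=0000000000000000
After insert 'rat': sets bits 2 14 -> bits=0010000000000010
After insert 'ape': sets bits 4 13 -> bits=0010100000000110
After insert 'bat': sets bits 2 13 -> bits=0010100000000110
After insert 'ant': sets bits 0 2 -> bits=1010100000000110
After insert 'koi': sets bits 6 13 -> bits=1010101000000110
insert 'gnu' would touch bits 3 4; currently bit3=0, bit4=1
Bits that are 0 among those (would change 0->1): 3

Answer: 3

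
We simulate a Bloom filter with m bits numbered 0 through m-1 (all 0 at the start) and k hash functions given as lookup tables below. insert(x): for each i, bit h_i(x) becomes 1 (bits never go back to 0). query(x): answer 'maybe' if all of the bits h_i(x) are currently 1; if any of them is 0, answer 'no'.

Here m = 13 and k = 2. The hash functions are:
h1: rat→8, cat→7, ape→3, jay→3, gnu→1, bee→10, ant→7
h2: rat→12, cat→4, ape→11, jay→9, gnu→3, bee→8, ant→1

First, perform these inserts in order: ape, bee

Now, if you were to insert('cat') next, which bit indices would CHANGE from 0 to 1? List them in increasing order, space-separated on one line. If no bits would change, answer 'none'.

Start: bits=0000000000000
After insert 'ape': sets bits 3 11 -> bits=0001000000010
After insert 'bee': sets bits 8 10 -> bits=0001000010110
insert 'cat' would touch bits 4 7; currently bit4=0, bit7=0
Bits that are 0 among those (would change 0->1): 4 7

Answer: 4 7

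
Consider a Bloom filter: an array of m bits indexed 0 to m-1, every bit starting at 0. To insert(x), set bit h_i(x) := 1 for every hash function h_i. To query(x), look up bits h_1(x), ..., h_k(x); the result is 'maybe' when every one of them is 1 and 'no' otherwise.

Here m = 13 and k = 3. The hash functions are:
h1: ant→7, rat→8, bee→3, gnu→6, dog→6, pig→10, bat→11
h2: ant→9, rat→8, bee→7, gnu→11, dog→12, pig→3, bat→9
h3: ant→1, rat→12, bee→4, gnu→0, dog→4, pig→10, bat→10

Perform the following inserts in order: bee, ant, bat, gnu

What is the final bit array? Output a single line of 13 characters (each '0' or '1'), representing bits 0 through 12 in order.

Start: bits=0000000000000
After insert 'bee': sets bits 3 4 7 -> bits=0001100100000
After insert 'ant': sets bits 1 7 9 -> bits=0101100101000
After insert 'bat': sets bits 9 10 11 -> bits=0101100101110
After insert 'gnu': sets bits 0 6 11 -> bits=1101101101110

Answer: 1101101101110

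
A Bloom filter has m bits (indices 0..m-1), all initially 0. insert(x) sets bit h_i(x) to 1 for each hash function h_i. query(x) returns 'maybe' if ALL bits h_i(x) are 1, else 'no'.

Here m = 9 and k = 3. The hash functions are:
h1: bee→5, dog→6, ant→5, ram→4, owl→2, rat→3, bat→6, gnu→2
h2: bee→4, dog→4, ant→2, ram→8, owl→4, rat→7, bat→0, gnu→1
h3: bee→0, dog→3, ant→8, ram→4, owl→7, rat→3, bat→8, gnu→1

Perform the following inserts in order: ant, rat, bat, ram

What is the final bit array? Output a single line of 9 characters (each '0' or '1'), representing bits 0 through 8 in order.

Answer: 101111111

Derivation:
Start: bits=000000000
After insert 'ant': sets bits 2 5 8 -> bits=001001001
After insert 'rat': sets bits 3 7 -> bits=001101011
After insert 'bat': sets bits 0 6 8 -> bits=101101111
After insert 'ram': sets bits 4 8 -> bits=101111111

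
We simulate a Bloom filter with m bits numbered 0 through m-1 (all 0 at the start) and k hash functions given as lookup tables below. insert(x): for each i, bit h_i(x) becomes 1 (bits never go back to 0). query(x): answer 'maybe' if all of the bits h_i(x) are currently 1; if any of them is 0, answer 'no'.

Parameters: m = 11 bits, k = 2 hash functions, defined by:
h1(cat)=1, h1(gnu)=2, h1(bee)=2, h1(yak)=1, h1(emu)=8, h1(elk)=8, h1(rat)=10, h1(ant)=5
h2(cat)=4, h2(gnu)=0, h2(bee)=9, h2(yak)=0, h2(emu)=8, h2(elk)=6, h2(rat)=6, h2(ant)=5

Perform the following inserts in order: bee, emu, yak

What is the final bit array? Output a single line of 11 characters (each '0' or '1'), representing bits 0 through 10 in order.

Answer: 11100000110

Derivation:
Start: bits=00000000000
After insert 'bee': sets bits 2 9 -> bits=00100000010
After insert 'emu': sets bits 8 -> bits=00100000110
After insert 'yak': sets bits 0 1 -> bits=11100000110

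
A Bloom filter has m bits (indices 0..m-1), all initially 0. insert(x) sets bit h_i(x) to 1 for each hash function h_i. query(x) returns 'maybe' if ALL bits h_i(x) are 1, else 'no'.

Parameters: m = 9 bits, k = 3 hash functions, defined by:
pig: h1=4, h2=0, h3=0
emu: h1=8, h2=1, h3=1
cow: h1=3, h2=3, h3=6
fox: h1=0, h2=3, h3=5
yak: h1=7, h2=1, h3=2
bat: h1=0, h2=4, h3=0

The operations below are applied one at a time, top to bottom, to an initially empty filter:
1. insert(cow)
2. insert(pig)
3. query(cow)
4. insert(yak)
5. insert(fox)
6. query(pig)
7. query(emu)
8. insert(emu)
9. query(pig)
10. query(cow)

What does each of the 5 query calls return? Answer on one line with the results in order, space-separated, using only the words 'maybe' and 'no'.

Answer: maybe maybe no maybe maybe

Derivation:
Start: bits=000000000
Op 1: insert cow -> sets bits 3 6 -> bits=000100100
Op 2: insert pig -> sets bits 0 4 -> bits=100110100
Op 3: query cow -> checks bit3=1, bit6=1 (all 1) -> maybe
Op 4: insert yak -> sets bits 1 2 7 -> bits=111110110
Op 5: insert fox -> sets bits 0 3 5 -> bits=111111110
Op 6: query pig -> checks bit0=1, bit4=1 (all 1) -> maybe
Op 7: query emu -> checks bit1=1, bit8=0 (has a 0) -> no
Op 8: insert emu -> sets bits 1 8 -> bits=111111111
Op 9: query pig -> checks bit0=1, bit4=1 (all 1) -> maybe
Op 10: query cow -> checks bit3=1, bit6=1 (all 1) -> maybe
Query results in order: maybe maybe no maybe maybe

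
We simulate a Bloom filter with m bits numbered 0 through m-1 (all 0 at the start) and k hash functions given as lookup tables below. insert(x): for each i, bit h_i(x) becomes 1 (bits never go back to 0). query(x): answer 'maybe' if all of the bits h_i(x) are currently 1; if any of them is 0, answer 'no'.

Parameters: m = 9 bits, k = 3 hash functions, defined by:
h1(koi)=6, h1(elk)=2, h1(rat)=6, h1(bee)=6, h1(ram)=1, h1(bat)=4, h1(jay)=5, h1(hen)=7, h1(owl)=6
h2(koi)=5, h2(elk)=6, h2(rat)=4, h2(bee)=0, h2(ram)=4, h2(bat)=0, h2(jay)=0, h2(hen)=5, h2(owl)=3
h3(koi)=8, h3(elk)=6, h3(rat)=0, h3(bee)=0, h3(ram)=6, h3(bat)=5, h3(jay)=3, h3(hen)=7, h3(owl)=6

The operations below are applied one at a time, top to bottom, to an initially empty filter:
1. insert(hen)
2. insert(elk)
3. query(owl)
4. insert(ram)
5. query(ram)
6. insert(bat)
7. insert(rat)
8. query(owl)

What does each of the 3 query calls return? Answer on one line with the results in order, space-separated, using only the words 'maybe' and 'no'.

Start: bits=000000000
Op 1: insert hen -> sets bits 5 7 -> bits=000001010
Op 2: insert elk -> sets bits 2 6 -> bits=001001110
Op 3: query owl -> checks bit3=0, bit6=1 (has a 0) -> no
Op 4: insert ram -> sets bits 1 4 6 -> bits=011011110
Op 5: query ram -> checks bit1=1, bit4=1, bit6=1 (all 1) -> maybe
Op 6: insert bat -> sets bits 0 4 5 -> bits=111011110
Op 7: insert rat -> sets bits 0 4 6 -> bits=111011110
Op 8: query owl -> checks bit3=0, bit6=1 (has a 0) -> no
Query results in order: no maybe no

Answer: no maybe no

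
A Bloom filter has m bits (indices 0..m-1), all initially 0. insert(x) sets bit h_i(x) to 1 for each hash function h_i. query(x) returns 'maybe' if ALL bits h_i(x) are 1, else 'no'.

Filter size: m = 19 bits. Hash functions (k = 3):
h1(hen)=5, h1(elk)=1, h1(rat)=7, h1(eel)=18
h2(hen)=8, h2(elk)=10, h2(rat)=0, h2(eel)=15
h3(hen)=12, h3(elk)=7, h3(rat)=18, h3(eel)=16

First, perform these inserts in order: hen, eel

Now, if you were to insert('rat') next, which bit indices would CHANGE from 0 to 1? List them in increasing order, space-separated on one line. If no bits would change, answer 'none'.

Answer: 0 7

Derivation:
Start: bits=0000000000000000000
After insert 'hen': sets bits 5 8 12 -> bits=0000010010001000000
After insert 'eel': sets bits 15 16 18 -> bits=0000010010001001101
insert 'rat' would touch bits 0 7 18; currently bit0=0, bit7=0, bit18=1
Bits that are 0 among those (would change 0->1): 0 7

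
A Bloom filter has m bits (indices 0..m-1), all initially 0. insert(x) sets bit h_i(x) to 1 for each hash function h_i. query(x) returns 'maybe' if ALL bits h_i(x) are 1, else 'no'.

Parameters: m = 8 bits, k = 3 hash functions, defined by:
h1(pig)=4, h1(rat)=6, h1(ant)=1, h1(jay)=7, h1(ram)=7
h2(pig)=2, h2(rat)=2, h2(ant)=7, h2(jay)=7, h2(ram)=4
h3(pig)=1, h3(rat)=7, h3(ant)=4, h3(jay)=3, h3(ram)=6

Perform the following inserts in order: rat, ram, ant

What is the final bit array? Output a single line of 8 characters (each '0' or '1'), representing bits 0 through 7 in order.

Answer: 01101011

Derivation:
Start: bits=00000000
After insert 'rat': sets bits 2 6 7 -> bits=00100011
After insert 'ram': sets bits 4 6 7 -> bits=00101011
After insert 'ant': sets bits 1 4 7 -> bits=01101011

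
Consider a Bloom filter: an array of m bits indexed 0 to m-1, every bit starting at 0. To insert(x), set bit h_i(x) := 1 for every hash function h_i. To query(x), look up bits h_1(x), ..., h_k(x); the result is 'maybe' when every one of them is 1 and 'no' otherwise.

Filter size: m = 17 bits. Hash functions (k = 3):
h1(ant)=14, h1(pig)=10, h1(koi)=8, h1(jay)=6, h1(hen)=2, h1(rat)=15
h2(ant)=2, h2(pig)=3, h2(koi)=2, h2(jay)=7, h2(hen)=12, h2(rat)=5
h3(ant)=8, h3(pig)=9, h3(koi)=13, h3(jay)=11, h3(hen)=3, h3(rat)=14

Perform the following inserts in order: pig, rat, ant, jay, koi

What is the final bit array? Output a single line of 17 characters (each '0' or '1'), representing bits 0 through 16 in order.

Answer: 00110111111101110

Derivation:
Start: bits=00000000000000000
After insert 'pig': sets bits 3 9 10 -> bits=00010000011000000
After insert 'rat': sets bits 5 14 15 -> bits=00010100011000110
After insert 'ant': sets bits 2 8 14 -> bits=00110100111000110
After insert 'jay': sets bits 6 7 11 -> bits=00110111111100110
After insert 'koi': sets bits 2 8 13 -> bits=00110111111101110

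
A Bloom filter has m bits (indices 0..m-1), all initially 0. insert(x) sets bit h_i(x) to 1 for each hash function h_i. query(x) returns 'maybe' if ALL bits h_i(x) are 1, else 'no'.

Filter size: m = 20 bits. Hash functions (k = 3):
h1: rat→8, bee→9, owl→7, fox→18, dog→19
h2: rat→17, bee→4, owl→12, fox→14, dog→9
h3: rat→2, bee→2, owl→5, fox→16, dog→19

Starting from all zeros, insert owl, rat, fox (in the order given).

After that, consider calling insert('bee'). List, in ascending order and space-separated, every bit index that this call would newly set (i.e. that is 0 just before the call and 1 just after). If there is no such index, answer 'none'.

Answer: 4 9

Derivation:
Start: bits=00000000000000000000
After insert 'owl': sets bits 5 7 12 -> bits=00000101000010000000
After insert 'rat': sets bits 2 8 17 -> bits=00100101100010000100
After insert 'fox': sets bits 14 16 18 -> bits=00100101100010101110
insert 'bee' would touch bits 2 4 9; currently bit2=1, bit4=0, bit9=0
Bits that are 0 among those (would change 0->1): 4 9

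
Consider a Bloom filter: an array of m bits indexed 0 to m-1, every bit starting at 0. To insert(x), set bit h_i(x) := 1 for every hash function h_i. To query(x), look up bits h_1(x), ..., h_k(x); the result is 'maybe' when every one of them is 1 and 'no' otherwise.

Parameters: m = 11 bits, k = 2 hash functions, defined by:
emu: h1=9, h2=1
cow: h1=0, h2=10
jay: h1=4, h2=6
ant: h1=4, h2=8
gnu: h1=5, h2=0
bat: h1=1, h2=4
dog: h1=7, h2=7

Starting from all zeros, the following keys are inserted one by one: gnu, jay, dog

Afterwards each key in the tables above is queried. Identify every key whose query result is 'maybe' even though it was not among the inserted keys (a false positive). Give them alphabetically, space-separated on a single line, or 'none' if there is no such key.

Start: bits=00000000000
After insert 'gnu': sets bits 0 5 -> bits=10000100000
After insert 'jay': sets bits 4 6 -> bits=10001110000
After insert 'dog': sets bits 7 -> bits=10001111000
Not inserted: ant bat cow emu — query each against bits=10001111000:
query ant: checks bit4=1, bit8=0 (has a 0) -> no => not a false positive
query bat: checks bit1=0, bit4=1 (has a 0) -> no => not a false positive
query cow: checks bit0=1, bit10=0 (has a 0) -> no => not a false positive
query emu: checks bit1=0, bit9=0 (has a 0) -> no => not a false positive
False positives (alphabetical): none

Answer: none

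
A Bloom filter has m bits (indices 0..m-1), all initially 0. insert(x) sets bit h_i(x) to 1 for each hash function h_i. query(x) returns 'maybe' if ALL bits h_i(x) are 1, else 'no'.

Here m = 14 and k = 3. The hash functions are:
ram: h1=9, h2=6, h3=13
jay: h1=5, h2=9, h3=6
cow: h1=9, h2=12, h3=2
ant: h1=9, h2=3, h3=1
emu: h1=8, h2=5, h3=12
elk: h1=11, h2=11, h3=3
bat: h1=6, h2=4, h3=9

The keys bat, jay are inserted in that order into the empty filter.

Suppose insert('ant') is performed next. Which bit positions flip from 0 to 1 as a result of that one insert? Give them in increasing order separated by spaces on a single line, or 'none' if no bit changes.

Answer: 1 3

Derivation:
Start: bits=00000000000000
After insert 'bat': sets bits 4 6 9 -> bits=00001010010000
After insert 'jay': sets bits 5 6 9 -> bits=00001110010000
insert 'ant' would touch bits 1 3 9; currently bit1=0, bit3=0, bit9=1
Bits that are 0 among those (would change 0->1): 1 3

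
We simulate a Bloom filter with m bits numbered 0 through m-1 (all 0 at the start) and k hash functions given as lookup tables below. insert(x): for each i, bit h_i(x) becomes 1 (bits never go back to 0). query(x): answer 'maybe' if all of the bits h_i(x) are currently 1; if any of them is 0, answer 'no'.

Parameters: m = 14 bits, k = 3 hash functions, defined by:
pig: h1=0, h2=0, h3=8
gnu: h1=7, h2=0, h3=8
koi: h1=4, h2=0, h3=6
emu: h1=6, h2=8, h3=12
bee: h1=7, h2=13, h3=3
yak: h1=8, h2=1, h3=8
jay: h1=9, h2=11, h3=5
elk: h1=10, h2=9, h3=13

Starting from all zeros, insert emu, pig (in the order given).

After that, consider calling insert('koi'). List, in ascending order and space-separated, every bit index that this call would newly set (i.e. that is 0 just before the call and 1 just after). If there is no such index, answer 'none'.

Start: bits=00000000000000
After insert 'emu': sets bits 6 8 12 -> bits=00000010100010
After insert 'pig': sets bits 0 8 -> bits=10000010100010
insert 'koi' would touch bits 0 4 6; currently bit0=1, bit4=0, bit6=1
Bits that are 0 among those (would change 0->1): 4

Answer: 4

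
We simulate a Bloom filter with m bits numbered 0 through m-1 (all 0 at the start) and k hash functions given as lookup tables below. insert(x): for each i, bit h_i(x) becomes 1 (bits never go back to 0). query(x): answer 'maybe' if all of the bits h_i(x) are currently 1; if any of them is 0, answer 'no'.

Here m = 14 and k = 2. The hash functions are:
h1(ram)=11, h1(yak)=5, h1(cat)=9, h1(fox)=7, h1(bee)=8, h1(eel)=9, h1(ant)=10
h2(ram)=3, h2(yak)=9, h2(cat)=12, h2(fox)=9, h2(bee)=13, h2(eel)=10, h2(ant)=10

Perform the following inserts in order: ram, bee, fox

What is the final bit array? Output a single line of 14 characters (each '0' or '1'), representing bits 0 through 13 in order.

Start: bits=00000000000000
After insert 'ram': sets bits 3 11 -> bits=00010000000100
After insert 'bee': sets bits 8 13 -> bits=00010000100101
After insert 'fox': sets bits 7 9 -> bits=00010001110101

Answer: 00010001110101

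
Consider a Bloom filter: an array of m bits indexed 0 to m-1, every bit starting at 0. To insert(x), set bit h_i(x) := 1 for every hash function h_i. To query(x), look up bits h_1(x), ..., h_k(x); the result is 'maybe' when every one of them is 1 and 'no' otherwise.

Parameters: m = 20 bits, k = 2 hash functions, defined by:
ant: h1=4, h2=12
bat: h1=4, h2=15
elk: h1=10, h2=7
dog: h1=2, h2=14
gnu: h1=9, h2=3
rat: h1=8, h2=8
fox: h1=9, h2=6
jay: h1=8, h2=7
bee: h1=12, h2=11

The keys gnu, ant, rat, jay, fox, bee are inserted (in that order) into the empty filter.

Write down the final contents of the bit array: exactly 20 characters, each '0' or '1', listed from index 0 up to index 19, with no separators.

Answer: 00011011110110000000

Derivation:
Start: bits=00000000000000000000
After insert 'gnu': sets bits 3 9 -> bits=00010000010000000000
After insert 'ant': sets bits 4 12 -> bits=00011000010010000000
After insert 'rat': sets bits 8 -> bits=00011000110010000000
After insert 'jay': sets bits 7 8 -> bits=00011001110010000000
After insert 'fox': sets bits 6 9 -> bits=00011011110010000000
After insert 'bee': sets bits 11 12 -> bits=00011011110110000000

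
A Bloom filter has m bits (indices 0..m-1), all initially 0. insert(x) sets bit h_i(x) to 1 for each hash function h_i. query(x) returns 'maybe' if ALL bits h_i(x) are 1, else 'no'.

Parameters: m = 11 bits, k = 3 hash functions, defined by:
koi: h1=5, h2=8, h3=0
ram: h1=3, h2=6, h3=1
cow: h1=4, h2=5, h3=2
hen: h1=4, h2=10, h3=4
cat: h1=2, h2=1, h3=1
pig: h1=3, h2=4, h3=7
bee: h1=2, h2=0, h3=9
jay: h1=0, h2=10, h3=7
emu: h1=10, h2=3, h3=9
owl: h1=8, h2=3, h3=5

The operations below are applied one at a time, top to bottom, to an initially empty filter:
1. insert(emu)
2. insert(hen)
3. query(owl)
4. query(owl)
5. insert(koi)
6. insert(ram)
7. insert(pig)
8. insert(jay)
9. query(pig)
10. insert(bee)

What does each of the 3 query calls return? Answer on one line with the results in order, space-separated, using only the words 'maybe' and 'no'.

Answer: no no maybe

Derivation:
Start: bits=00000000000
Op 1: insert emu -> sets bits 3 9 10 -> bits=00010000011
Op 2: insert hen -> sets bits 4 10 -> bits=00011000011
Op 3: query owl -> checks bit3=1, bit5=0, bit8=0 (has a 0) -> no
Op 4: query owl -> checks bit3=1, bit5=0, bit8=0 (has a 0) -> no
Op 5: insert koi -> sets bits 0 5 8 -> bits=10011100111
Op 6: insert ram -> sets bits 1 3 6 -> bits=11011110111
Op 7: insert pig -> sets bits 3 4 7 -> bits=11011111111
Op 8: insert jay -> sets bits 0 7 10 -> bits=11011111111
Op 9: query pig -> checks bit3=1, bit4=1, bit7=1 (all 1) -> maybe
Op 10: insert bee -> sets bits 0 2 9 -> bits=11111111111
Query results in order: no no maybe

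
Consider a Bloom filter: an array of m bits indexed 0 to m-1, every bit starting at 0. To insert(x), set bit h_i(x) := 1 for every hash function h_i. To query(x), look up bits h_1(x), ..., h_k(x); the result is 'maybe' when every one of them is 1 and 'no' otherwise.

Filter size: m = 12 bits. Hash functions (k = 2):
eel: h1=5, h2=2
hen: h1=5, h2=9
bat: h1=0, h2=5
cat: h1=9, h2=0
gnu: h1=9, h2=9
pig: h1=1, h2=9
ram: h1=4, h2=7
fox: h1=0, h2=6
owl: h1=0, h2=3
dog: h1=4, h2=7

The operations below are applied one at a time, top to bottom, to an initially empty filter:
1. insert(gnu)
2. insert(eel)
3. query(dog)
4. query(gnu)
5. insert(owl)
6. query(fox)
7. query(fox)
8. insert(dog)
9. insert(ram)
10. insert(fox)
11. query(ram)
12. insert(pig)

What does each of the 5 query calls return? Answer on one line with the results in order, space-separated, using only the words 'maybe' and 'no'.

Answer: no maybe no no maybe

Derivation:
Start: bits=000000000000
Op 1: insert gnu -> sets bits 9 -> bits=000000000100
Op 2: insert eel -> sets bits 2 5 -> bits=001001000100
Op 3: query dog -> checks bit4=0, bit7=0 (has a 0) -> no
Op 4: query gnu -> checks bit9=1 (all 1) -> maybe
Op 5: insert owl -> sets bits 0 3 -> bits=101101000100
Op 6: query fox -> checks bit0=1, bit6=0 (has a 0) -> no
Op 7: query fox -> checks bit0=1, bit6=0 (has a 0) -> no
Op 8: insert dog -> sets bits 4 7 -> bits=101111010100
Op 9: insert ram -> sets bits 4 7 -> bits=101111010100
Op 10: insert fox -> sets bits 0 6 -> bits=101111110100
Op 11: query ram -> checks bit4=1, bit7=1 (all 1) -> maybe
Op 12: insert pig -> sets bits 1 9 -> bits=111111110100
Query results in order: no maybe no no maybe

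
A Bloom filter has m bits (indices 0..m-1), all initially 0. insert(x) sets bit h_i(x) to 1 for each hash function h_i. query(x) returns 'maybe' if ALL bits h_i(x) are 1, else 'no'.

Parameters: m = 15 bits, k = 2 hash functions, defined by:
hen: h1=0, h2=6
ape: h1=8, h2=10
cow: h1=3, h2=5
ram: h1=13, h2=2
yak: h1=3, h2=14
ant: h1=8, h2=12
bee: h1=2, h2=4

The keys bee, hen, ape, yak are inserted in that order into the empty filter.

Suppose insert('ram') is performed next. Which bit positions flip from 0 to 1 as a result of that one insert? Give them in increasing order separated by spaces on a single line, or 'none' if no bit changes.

Answer: 13

Derivation:
Start: bits=000000000000000
After insert 'bee': sets bits 2 4 -> bits=001010000000000
After insert 'hen': sets bits 0 6 -> bits=101010100000000
After insert 'ape': sets bits 8 10 -> bits=101010101010000
After insert 'yak': sets bits 3 14 -> bits=101110101010001
insert 'ram' would touch bits 2 13; currently bit2=1, bit13=0
Bits that are 0 among those (would change 0->1): 13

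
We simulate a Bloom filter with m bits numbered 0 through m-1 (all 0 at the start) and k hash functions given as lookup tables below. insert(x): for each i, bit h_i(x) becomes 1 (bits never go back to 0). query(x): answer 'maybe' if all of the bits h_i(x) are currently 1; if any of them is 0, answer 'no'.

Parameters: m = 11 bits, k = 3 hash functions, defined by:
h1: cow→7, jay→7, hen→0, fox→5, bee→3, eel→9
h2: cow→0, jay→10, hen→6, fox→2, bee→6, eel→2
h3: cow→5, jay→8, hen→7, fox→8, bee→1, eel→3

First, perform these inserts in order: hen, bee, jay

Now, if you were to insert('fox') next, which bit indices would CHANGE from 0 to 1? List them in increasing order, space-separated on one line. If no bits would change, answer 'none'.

Start: bits=00000000000
After insert 'hen': sets bits 0 6 7 -> bits=10000011000
After insert 'bee': sets bits 1 3 6 -> bits=11010011000
After insert 'jay': sets bits 7 8 10 -> bits=11010011101
insert 'fox' would touch bits 2 5 8; currently bit2=0, bit5=0, bit8=1
Bits that are 0 among those (would change 0->1): 2 5

Answer: 2 5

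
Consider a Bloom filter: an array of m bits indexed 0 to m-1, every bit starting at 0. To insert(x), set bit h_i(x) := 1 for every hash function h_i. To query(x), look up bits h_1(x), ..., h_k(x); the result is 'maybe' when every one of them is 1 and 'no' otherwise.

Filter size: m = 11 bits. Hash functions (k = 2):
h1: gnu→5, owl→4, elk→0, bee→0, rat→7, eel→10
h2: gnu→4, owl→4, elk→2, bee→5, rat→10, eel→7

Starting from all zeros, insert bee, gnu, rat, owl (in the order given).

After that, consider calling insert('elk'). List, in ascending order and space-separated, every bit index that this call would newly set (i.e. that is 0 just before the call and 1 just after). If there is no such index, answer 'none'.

Start: bits=00000000000
After insert 'bee': sets bits 0 5 -> bits=10000100000
After insert 'gnu': sets bits 4 5 -> bits=10001100000
After insert 'rat': sets bits 7 10 -> bits=10001101001
After insert 'owl': sets bits 4 -> bits=10001101001
insert 'elk' would touch bits 0 2; currently bit0=1, bit2=0
Bits that are 0 among those (would change 0->1): 2

Answer: 2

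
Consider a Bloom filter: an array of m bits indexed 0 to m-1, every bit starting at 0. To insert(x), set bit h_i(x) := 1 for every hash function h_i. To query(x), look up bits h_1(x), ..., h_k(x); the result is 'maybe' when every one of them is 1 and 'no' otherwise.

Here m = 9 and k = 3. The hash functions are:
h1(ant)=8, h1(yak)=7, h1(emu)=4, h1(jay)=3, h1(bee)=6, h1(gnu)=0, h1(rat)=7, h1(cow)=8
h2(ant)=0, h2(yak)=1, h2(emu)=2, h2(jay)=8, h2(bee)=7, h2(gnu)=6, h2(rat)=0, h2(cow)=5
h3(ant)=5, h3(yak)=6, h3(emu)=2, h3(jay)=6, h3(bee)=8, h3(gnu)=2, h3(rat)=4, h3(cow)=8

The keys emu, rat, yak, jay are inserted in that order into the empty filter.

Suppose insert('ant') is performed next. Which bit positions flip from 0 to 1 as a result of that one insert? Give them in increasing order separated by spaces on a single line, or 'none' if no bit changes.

Start: bits=000000000
After insert 'emu': sets bits 2 4 -> bits=001010000
After insert 'rat': sets bits 0 4 7 -> bits=101010010
After insert 'yak': sets bits 1 6 7 -> bits=111010110
After insert 'jay': sets bits 3 6 8 -> bits=111110111
insert 'ant' would touch bits 0 5 8; currently bit0=1, bit5=0, bit8=1
Bits that are 0 among those (would change 0->1): 5

Answer: 5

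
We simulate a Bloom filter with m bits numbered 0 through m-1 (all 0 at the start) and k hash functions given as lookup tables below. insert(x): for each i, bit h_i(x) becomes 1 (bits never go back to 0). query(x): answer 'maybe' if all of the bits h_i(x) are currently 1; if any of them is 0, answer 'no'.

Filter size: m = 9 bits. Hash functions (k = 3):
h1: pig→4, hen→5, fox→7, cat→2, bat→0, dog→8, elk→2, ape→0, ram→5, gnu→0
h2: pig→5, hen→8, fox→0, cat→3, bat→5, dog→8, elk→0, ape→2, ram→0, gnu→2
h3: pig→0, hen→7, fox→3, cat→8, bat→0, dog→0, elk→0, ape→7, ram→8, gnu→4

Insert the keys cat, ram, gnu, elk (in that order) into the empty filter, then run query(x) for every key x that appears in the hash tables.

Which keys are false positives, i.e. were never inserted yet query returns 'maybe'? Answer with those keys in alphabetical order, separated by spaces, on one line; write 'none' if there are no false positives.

Start: bits=000000000
After insert 'cat': sets bits 2 3 8 -> bits=001100001
After insert 'ram': sets bits 0 5 8 -> bits=101101001
After insert 'gnu': sets bits 0 2 4 -> bits=101111001
After insert 'elk': sets bits 0 2 -> bits=101111001
Not inserted: ape bat dog fox hen pig — query each against bits=101111001:
query ape: checks bit0=1, bit2=1, bit7=0 (has a 0) -> no => not a false positive
query bat: checks bit0=1, bit5=1 (all 1) -> maybe => FALSE POSITIVE
query dog: checks bit0=1, bit8=1 (all 1) -> maybe => FALSE POSITIVE
query fox: checks bit0=1, bit3=1, bit7=0 (has a 0) -> no => not a false positive
query hen: checks bit5=1, bit7=0, bit8=1 (has a 0) -> no => not a false positive
query pig: checks bit0=1, bit4=1, bit5=1 (all 1) -> maybe => FALSE POSITIVE
False positives (alphabetical): bat dog pig

Answer: bat dog pig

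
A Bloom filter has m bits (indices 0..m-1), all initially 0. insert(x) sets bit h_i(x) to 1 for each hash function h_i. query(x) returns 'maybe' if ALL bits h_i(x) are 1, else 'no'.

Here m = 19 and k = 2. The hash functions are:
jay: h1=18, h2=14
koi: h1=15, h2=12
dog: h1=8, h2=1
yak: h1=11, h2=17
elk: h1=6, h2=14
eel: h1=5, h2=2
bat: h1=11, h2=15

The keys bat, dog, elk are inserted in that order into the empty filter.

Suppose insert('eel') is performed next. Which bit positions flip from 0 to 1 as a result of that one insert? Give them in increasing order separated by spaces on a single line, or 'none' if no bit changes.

Answer: 2 5

Derivation:
Start: bits=0000000000000000000
After insert 'bat': sets bits 11 15 -> bits=0000000000010001000
After insert 'dog': sets bits 1 8 -> bits=0100000010010001000
After insert 'elk': sets bits 6 14 -> bits=0100001010010011000
insert 'eel' would touch bits 2 5; currently bit2=0, bit5=0
Bits that are 0 among those (would change 0->1): 2 5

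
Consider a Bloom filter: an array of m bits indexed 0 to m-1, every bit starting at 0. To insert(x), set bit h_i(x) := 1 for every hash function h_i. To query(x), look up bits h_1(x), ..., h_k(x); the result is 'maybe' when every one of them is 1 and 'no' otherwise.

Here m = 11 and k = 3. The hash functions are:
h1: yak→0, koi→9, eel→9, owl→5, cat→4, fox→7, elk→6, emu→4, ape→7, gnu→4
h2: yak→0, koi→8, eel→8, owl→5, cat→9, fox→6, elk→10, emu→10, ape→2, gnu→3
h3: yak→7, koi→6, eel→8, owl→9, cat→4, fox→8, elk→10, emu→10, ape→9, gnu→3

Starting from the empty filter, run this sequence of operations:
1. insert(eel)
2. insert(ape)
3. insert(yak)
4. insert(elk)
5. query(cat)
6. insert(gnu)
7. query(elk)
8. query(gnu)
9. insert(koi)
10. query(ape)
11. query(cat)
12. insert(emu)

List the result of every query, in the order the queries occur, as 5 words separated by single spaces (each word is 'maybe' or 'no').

Start: bits=00000000000
Op 1: insert eel -> sets bits 8 9 -> bits=00000000110
Op 2: insert ape -> sets bits 2 7 9 -> bits=00100001110
Op 3: insert yak -> sets bits 0 7 -> bits=10100001110
Op 4: insert elk -> sets bits 6 10 -> bits=10100011111
Op 5: query cat -> checks bit4=0, bit9=1 (has a 0) -> no
Op 6: insert gnu -> sets bits 3 4 -> bits=10111011111
Op 7: query elk -> checks bit6=1, bit10=1 (all 1) -> maybe
Op 8: query gnu -> checks bit3=1, bit4=1 (all 1) -> maybe
Op 9: insert koi -> sets bits 6 8 9 -> bits=10111011111
Op 10: query ape -> checks bit2=1, bit7=1, bit9=1 (all 1) -> maybe
Op 11: query cat -> checks bit4=1, bit9=1 (all 1) -> maybe
Op 12: insert emu -> sets bits 4 10 -> bits=10111011111
Query results in order: no maybe maybe maybe maybe

Answer: no maybe maybe maybe maybe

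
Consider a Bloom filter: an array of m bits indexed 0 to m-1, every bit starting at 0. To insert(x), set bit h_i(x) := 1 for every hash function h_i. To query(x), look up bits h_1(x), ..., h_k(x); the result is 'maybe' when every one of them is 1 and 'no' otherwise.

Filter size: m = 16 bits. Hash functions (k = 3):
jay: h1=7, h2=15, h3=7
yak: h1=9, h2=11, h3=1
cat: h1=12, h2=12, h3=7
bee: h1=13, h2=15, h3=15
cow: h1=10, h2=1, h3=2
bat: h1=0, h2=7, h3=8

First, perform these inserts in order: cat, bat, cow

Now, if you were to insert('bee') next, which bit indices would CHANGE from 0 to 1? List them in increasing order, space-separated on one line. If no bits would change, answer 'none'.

Answer: 13 15

Derivation:
Start: bits=0000000000000000
After insert 'cat': sets bits 7 12 -> bits=0000000100001000
After insert 'bat': sets bits 0 7 8 -> bits=1000000110001000
After insert 'cow': sets bits 1 2 10 -> bits=1110000110101000
insert 'bee' would touch bits 13 15; currently bit13=0, bit15=0
Bits that are 0 among those (would change 0->1): 13 15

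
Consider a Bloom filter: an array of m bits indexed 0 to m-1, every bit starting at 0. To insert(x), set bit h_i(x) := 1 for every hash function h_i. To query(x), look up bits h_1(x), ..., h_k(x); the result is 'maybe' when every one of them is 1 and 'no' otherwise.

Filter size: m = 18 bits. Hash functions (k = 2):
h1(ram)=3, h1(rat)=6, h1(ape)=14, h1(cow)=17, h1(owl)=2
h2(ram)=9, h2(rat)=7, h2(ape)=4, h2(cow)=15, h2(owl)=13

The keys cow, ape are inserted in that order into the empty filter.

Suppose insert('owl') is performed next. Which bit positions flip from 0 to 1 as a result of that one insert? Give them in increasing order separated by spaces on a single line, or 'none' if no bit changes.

Answer: 2 13

Derivation:
Start: bits=000000000000000000
After insert 'cow': sets bits 15 17 -> bits=000000000000000101
After insert 'ape': sets bits 4 14 -> bits=000010000000001101
insert 'owl' would touch bits 2 13; currently bit2=0, bit13=0
Bits that are 0 among those (would change 0->1): 2 13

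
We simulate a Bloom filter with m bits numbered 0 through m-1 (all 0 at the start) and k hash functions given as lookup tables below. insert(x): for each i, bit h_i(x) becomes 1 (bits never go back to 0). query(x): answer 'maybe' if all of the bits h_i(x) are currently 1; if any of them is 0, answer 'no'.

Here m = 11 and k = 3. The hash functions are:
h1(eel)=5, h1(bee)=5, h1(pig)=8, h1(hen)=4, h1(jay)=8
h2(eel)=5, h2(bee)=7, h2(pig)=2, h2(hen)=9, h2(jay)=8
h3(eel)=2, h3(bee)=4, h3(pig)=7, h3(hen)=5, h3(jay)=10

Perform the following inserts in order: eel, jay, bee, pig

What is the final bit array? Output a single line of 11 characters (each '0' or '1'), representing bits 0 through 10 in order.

Start: bits=00000000000
After insert 'eel': sets bits 2 5 -> bits=00100100000
After insert 'jay': sets bits 8 10 -> bits=00100100101
After insert 'bee': sets bits 4 5 7 -> bits=00101101101
After insert 'pig': sets bits 2 7 8 -> bits=00101101101

Answer: 00101101101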